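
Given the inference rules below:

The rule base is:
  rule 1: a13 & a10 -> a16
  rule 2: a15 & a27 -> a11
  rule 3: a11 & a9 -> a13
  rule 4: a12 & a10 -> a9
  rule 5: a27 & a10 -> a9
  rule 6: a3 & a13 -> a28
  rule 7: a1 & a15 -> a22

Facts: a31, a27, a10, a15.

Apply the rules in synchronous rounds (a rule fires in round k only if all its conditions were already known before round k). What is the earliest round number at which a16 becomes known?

[1] rule 2 [a15 & a27 -> a11]; rule 5 [a27 & a10 -> a9]. ⇒ new: a11, a9.
[2] rule 3 [a11 & a9 -> a13]. ⇒ new: a13.
[3] rule 1 [a13 & a10 -> a16]. ⇒ new: a16.
a16 first appears in round 3.

3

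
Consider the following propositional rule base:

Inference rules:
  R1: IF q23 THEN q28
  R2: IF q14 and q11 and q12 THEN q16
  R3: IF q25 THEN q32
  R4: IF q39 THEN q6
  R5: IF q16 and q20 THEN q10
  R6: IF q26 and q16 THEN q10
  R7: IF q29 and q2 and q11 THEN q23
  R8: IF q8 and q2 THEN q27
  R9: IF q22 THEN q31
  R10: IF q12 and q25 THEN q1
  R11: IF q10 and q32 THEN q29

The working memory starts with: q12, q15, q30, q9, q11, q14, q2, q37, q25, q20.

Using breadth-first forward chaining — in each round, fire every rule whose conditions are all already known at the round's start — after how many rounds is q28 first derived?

5

Round 1: R2 [IF q14 and q11 and q12 THEN q16]; R3 [IF q25 THEN q32]; R10 [IF q12 and q25 THEN q1]. New: q16, q32, q1.
Round 2: R5 [IF q16 and q20 THEN q10]. New: q10.
Round 3: R11 [IF q10 and q32 THEN q29]. New: q29.
Round 4: R7 [IF q29 and q2 and q11 THEN q23]. New: q23.
Round 5: R1 [IF q23 THEN q28]. New: q28.
q28 first appears in round 5.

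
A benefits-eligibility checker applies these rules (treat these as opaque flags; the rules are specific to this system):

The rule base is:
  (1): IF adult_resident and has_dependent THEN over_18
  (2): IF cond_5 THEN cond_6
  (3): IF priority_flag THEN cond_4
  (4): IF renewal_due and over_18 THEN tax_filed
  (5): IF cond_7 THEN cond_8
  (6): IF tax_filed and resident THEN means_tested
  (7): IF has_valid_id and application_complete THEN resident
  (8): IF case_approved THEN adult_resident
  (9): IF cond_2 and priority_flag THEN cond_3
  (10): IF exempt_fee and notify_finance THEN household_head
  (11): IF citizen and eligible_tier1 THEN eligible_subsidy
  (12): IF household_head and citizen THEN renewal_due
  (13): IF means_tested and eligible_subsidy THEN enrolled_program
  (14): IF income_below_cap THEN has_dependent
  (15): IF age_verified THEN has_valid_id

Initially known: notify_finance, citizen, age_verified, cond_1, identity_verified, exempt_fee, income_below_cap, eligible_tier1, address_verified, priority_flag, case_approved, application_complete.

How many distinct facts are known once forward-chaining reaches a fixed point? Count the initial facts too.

24

[1] (3) [IF priority_flag THEN cond_4]; (8) [IF case_approved THEN adult_resident]; (10) [IF exempt_fee and notify_finance THEN household_head]; (11) [IF citizen and eligible_tier1 THEN eligible_subsidy]; (14) [IF income_below_cap THEN has_dependent]; (15) [IF age_verified THEN has_valid_id]. ⇒ new: cond_4, adult_resident, household_head, eligible_subsidy, has_dependent, has_valid_id.
[2] (1) [IF adult_resident and has_dependent THEN over_18]; (7) [IF has_valid_id and application_complete THEN resident]; (12) [IF household_head and citizen THEN renewal_due]. ⇒ new: over_18, resident, renewal_due.
[3] (4) [IF renewal_due and over_18 THEN tax_filed]. ⇒ new: tax_filed.
[4] (6) [IF tax_filed and resident THEN means_tested]. ⇒ new: means_tested.
[5] (13) [IF means_tested and eligible_subsidy THEN enrolled_program]. ⇒ new: enrolled_program.
Closure: {address_verified, adult_resident, age_verified, application_complete, case_approved, citizen, cond_1, cond_4, eligible_subsidy, eligible_tier1, enrolled_program, exempt_fee, has_dependent, has_valid_id, household_head, identity_verified, income_below_cap, means_tested, notify_finance, over_18, priority_flag, renewal_due, resident, tax_filed} — 24 facts.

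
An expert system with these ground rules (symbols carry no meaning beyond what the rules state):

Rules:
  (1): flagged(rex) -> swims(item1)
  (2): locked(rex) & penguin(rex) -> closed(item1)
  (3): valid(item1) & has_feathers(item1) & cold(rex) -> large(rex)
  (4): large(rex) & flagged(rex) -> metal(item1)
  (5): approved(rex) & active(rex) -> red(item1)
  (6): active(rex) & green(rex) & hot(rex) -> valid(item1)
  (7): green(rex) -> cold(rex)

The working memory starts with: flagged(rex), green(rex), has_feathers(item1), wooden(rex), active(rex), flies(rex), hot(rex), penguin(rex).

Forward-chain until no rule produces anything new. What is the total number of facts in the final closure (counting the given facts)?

13

[1] (1) [flagged(rex) -> swims(item1)]; (6) [active(rex) & green(rex) & hot(rex) -> valid(item1)]; (7) [green(rex) -> cold(rex)]. ⇒ new: swims(item1), valid(item1), cold(rex).
[2] (3) [valid(item1) & has_feathers(item1) & cold(rex) -> large(rex)]. ⇒ new: large(rex).
[3] (4) [large(rex) & flagged(rex) -> metal(item1)]. ⇒ new: metal(item1).
Closure: {active(rex), cold(rex), flagged(rex), flies(rex), green(rex), has_feathers(item1), hot(rex), large(rex), metal(item1), penguin(rex), swims(item1), valid(item1), wooden(rex)} — 13 facts.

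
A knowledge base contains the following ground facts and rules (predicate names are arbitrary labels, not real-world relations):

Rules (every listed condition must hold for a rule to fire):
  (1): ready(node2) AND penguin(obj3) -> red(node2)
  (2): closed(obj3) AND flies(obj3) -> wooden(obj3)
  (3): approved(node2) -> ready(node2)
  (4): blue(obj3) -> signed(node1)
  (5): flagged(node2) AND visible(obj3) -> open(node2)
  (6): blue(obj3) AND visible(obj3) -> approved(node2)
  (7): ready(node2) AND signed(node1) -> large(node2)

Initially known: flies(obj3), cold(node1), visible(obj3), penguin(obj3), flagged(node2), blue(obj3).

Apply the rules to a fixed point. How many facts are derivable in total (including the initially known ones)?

12

Round 1: (4) [blue(obj3) -> signed(node1)]; (5) [flagged(node2) AND visible(obj3) -> open(node2)]; (6) [blue(obj3) AND visible(obj3) -> approved(node2)]. New: signed(node1), open(node2), approved(node2).
Round 2: (3) [approved(node2) -> ready(node2)]. New: ready(node2).
Round 3: (1) [ready(node2) AND penguin(obj3) -> red(node2)]; (7) [ready(node2) AND signed(node1) -> large(node2)]. New: red(node2), large(node2).
Closure: {approved(node2), blue(obj3), cold(node1), flagged(node2), flies(obj3), large(node2), open(node2), penguin(obj3), ready(node2), red(node2), signed(node1), visible(obj3)} — 12 facts.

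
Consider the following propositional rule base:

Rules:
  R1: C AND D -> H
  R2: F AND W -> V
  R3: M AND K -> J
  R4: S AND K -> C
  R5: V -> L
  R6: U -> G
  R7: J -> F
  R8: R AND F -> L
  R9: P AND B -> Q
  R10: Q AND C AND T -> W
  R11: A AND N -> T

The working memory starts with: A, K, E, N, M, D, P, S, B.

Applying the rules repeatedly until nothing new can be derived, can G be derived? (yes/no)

[1] R3 [M AND K -> J]; R4 [S AND K -> C]; R9 [P AND B -> Q]; R11 [A AND N -> T]. ⇒ new: J, C, Q, T.
[2] R1 [C AND D -> H]; R7 [J -> F]; R10 [Q AND C AND T -> W]. ⇒ new: H, F, W.
[3] R2 [F AND W -> V]. ⇒ new: V.
[4] R5 [V -> L]. ⇒ new: L.
Fixed point reached. G is concluded only by R6; R6 needs U (never derived).

no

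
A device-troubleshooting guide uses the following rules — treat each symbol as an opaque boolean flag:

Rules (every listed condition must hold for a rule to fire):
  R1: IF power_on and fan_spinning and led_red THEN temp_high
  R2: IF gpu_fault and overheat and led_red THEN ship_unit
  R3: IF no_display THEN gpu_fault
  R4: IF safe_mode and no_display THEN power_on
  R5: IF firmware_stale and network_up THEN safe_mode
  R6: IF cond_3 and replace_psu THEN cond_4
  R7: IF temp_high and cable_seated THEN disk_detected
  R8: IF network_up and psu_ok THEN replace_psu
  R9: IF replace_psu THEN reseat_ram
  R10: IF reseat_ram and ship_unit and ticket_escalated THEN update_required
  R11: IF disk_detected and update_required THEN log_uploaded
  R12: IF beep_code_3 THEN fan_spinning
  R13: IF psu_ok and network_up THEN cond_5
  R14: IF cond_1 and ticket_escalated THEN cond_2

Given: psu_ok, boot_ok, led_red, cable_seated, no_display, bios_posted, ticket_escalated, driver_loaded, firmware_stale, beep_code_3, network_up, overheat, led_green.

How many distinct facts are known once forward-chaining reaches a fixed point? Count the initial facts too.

[1] R3 [IF no_display THEN gpu_fault]; R5 [IF firmware_stale and network_up THEN safe_mode]; R8 [IF network_up and psu_ok THEN replace_psu]; R12 [IF beep_code_3 THEN fan_spinning]; R13 [IF psu_ok and network_up THEN cond_5]. ⇒ new: gpu_fault, safe_mode, replace_psu, fan_spinning, cond_5.
[2] R2 [IF gpu_fault and overheat and led_red THEN ship_unit]; R4 [IF safe_mode and no_display THEN power_on]; R9 [IF replace_psu THEN reseat_ram]. ⇒ new: ship_unit, power_on, reseat_ram.
[3] R1 [IF power_on and fan_spinning and led_red THEN temp_high]; R10 [IF reseat_ram and ship_unit and ticket_escalated THEN update_required]. ⇒ new: temp_high, update_required.
[4] R7 [IF temp_high and cable_seated THEN disk_detected]. ⇒ new: disk_detected.
[5] R11 [IF disk_detected and update_required THEN log_uploaded]. ⇒ new: log_uploaded.
Closure: {beep_code_3, bios_posted, boot_ok, cable_seated, cond_5, disk_detected, driver_loaded, fan_spinning, firmware_stale, gpu_fault, led_green, led_red, log_uploaded, network_up, no_display, overheat, power_on, psu_ok, replace_psu, reseat_ram, safe_mode, ship_unit, temp_high, ticket_escalated, update_required} — 25 facts.

25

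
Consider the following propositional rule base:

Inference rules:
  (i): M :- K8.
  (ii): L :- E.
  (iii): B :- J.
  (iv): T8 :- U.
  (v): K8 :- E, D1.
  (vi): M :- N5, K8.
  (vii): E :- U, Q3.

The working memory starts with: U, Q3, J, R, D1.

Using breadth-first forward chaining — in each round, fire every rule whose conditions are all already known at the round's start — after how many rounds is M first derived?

3

Round 1 fires (iii), (iv), (vii), giving B, T8, E.
Round 2 fires (ii), (v), giving L, K8.
Round 3 fires (i), giving M.
M first appears in round 3.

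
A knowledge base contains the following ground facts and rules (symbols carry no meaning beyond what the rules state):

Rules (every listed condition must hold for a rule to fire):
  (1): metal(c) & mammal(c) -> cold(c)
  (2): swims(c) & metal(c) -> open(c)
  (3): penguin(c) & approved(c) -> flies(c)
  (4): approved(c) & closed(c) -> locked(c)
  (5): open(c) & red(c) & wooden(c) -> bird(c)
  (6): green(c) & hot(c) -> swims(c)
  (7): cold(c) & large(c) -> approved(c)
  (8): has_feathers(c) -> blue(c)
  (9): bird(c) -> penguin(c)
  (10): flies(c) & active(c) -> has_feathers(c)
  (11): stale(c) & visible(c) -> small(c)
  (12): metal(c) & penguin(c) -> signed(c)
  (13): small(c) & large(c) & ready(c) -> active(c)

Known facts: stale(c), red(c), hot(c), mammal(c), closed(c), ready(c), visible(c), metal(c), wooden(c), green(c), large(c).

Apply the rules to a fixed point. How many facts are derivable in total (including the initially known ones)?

[1] (1) [metal(c) & mammal(c) -> cold(c)]; (6) [green(c) & hot(c) -> swims(c)]; (11) [stale(c) & visible(c) -> small(c)]. ⇒ new: cold(c), swims(c), small(c).
[2] (2) [swims(c) & metal(c) -> open(c)]; (7) [cold(c) & large(c) -> approved(c)]; (13) [small(c) & large(c) & ready(c) -> active(c)]. ⇒ new: open(c), approved(c), active(c).
[3] (4) [approved(c) & closed(c) -> locked(c)]; (5) [open(c) & red(c) & wooden(c) -> bird(c)]. ⇒ new: locked(c), bird(c).
[4] (9) [bird(c) -> penguin(c)]. ⇒ new: penguin(c).
[5] (3) [penguin(c) & approved(c) -> flies(c)]; (12) [metal(c) & penguin(c) -> signed(c)]. ⇒ new: flies(c), signed(c).
[6] (10) [flies(c) & active(c) -> has_feathers(c)]. ⇒ new: has_feathers(c).
[7] (8) [has_feathers(c) -> blue(c)]. ⇒ new: blue(c).
Closure: {active(c), approved(c), bird(c), blue(c), closed(c), cold(c), flies(c), green(c), has_feathers(c), hot(c), large(c), locked(c), mammal(c), metal(c), open(c), penguin(c), ready(c), red(c), signed(c), small(c), stale(c), swims(c), visible(c), wooden(c)} — 24 facts.

24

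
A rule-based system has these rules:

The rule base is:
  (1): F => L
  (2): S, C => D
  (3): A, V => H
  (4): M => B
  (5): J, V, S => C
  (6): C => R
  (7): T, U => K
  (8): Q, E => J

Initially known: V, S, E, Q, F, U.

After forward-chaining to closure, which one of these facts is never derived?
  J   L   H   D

Round 1: (1) [F => L]; (8) [Q, E => J]. New: L, J.
Round 2: (5) [J, V, S => C]. New: C.
Round 3: (2) [S, C => D]; (6) [C => R]. New: D, R.
Derived: J (round 1), D (round 3), L (round 1). H never appears in any round.

H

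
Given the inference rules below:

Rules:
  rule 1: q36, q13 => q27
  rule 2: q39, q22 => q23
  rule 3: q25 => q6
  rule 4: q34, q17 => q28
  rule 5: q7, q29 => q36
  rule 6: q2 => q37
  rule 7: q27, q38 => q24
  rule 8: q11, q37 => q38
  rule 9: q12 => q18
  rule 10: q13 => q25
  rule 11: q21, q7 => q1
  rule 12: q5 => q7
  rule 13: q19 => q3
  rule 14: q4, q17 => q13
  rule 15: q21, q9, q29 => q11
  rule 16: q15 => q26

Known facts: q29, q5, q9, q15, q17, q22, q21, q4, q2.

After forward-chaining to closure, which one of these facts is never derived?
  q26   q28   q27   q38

q28

Round 1: rule 6 [q2 => q37]; rule 12 [q5 => q7]; rule 14 [q4, q17 => q13]; rule 15 [q21, q9, q29 => q11]; rule 16 [q15 => q26]. New: q37, q7, q13, q11, q26.
Round 2: rule 5 [q7, q29 => q36]; rule 8 [q11, q37 => q38]; rule 10 [q13 => q25]; rule 11 [q21, q7 => q1]. New: q36, q38, q25, q1.
Round 3: rule 1 [q36, q13 => q27]; rule 3 [q25 => q6]. New: q27, q6.
Round 4: rule 7 [q27, q38 => q24]. New: q24.
Derived: q26 (round 1), q27 (round 3), q38 (round 2). q28 never appears in any round.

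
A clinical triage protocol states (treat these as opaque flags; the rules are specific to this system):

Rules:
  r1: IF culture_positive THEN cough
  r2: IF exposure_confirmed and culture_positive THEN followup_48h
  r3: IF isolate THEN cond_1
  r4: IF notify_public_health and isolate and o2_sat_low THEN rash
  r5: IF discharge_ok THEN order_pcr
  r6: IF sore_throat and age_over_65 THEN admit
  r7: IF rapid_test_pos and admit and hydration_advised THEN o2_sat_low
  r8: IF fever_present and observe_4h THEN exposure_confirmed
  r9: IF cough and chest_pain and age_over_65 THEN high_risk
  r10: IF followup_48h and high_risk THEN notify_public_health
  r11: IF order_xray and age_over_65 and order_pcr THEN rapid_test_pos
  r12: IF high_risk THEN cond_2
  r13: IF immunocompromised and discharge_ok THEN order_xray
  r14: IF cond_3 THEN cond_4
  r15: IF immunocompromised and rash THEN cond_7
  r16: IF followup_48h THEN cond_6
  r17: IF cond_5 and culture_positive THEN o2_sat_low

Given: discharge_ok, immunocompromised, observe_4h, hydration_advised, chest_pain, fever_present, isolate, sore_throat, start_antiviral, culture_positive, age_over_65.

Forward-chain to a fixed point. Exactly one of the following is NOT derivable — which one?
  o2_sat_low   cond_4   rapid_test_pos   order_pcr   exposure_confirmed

cond_4

Round 1 — r1, r3, r5, r6, r8, r13, derive cough, cond_1, order_pcr, admit, exposure_confirmed, order_xray.
Round 2 — r2, r9, r11, derive followup_48h, high_risk, rapid_test_pos.
Round 3 — r7, r10, r12, r16, derive o2_sat_low, notify_public_health, cond_2, cond_6.
Round 4 — r4, derive rash.
Round 5 — r15, derive cond_7.
Derived: rapid_test_pos (round 2), order_pcr (round 1), exposure_confirmed (round 1), o2_sat_low (round 3). cond_4 never appears in any round.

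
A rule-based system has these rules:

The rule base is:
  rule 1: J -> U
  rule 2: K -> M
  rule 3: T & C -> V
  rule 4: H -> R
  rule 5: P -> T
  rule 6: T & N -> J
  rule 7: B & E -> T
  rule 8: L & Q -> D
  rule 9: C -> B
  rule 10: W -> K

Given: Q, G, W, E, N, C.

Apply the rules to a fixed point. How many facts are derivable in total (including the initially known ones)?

Round 1: rule 9 [C -> B]; rule 10 [W -> K]. New: B, K.
Round 2: rule 2 [K -> M]; rule 7 [B & E -> T]. New: M, T.
Round 3: rule 3 [T & C -> V]; rule 6 [T & N -> J]. New: V, J.
Round 4: rule 1 [J -> U]. New: U.
Closure: {B, C, E, G, J, K, M, N, Q, T, U, V, W} — 13 facts.

13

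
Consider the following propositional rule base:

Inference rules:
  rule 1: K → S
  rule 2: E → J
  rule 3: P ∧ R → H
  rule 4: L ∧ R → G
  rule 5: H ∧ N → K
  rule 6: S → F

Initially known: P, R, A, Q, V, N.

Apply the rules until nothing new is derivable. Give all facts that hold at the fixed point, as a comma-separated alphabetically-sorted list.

Round 1: rule 3 [P ∧ R → H]. New: H.
Round 2: rule 5 [H ∧ N → K]. New: K.
Round 3: rule 1 [K → S]. New: S.
Round 4: rule 6 [S → F]. New: F.

A, F, H, K, N, P, Q, R, S, V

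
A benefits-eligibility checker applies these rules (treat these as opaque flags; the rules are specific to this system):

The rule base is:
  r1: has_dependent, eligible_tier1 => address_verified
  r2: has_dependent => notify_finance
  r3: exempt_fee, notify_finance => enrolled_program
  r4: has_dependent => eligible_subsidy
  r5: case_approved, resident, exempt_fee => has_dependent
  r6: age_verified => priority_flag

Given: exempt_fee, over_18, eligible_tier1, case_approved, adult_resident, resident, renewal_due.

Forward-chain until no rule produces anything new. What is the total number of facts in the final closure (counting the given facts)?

Round 1: r5 [case_approved, resident, exempt_fee => has_dependent]. Adds has_dependent.
Round 2: r1 [has_dependent, eligible_tier1 => address_verified]; r2 [has_dependent => notify_finance]; r4 [has_dependent => eligible_subsidy]. Adds address_verified, notify_finance, eligible_subsidy.
Round 3: r3 [exempt_fee, notify_finance => enrolled_program]. Adds enrolled_program.
Closure: {address_verified, adult_resident, case_approved, eligible_subsidy, eligible_tier1, enrolled_program, exempt_fee, has_dependent, notify_finance, over_18, renewal_due, resident} — 12 facts.

12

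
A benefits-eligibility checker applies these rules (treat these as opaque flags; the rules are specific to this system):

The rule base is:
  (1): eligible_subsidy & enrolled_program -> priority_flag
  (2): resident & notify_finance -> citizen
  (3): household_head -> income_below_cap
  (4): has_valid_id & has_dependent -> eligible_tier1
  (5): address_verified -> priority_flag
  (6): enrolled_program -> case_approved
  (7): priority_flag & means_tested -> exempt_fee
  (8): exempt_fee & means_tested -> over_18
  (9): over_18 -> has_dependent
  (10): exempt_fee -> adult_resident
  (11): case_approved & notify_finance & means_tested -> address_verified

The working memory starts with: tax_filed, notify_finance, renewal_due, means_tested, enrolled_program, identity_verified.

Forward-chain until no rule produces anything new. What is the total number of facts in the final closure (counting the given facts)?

13

Round 1 — (6), derive case_approved.
Round 2 — (11), derive address_verified.
Round 3 — (5), derive priority_flag.
Round 4 — (7), derive exempt_fee.
Round 5 — (8), (10), derive over_18, adult_resident.
Round 6 — (9), derive has_dependent.
Closure: {address_verified, adult_resident, case_approved, enrolled_program, exempt_fee, has_dependent, identity_verified, means_tested, notify_finance, over_18, priority_flag, renewal_due, tax_filed} — 13 facts.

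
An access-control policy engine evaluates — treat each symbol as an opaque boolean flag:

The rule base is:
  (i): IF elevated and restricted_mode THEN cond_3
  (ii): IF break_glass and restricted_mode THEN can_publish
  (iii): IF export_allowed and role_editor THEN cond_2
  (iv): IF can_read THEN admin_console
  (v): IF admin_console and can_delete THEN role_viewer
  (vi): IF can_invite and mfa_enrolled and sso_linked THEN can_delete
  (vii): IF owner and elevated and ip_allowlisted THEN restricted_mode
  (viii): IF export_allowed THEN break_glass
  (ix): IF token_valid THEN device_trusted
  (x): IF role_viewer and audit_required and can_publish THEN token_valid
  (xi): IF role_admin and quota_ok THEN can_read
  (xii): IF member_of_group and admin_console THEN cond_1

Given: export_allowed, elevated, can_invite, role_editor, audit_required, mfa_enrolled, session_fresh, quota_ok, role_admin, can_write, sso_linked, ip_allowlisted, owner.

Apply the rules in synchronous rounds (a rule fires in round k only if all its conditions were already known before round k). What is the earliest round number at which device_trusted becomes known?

5

Round 1 fires (iii), (vi), (vii), (viii), (xi), giving cond_2, can_delete, restricted_mode, break_glass, can_read.
Round 2 fires (i), (ii), (iv), giving cond_3, can_publish, admin_console.
Round 3 fires (v), giving role_viewer.
Round 4 fires (x), giving token_valid.
Round 5 fires (ix), giving device_trusted.
device_trusted first appears in round 5.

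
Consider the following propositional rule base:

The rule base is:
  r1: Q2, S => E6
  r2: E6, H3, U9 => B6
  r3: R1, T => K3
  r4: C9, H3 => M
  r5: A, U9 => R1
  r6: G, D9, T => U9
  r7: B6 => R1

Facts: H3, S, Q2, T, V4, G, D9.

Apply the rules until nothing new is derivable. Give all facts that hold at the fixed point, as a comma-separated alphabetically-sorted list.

B6, D9, E6, G, H3, K3, Q2, R1, S, T, U9, V4

Round 1 fires r1, r6, giving E6, U9.
Round 2 fires r2, giving B6.
Round 3 fires r7, giving R1.
Round 4 fires r3, giving K3.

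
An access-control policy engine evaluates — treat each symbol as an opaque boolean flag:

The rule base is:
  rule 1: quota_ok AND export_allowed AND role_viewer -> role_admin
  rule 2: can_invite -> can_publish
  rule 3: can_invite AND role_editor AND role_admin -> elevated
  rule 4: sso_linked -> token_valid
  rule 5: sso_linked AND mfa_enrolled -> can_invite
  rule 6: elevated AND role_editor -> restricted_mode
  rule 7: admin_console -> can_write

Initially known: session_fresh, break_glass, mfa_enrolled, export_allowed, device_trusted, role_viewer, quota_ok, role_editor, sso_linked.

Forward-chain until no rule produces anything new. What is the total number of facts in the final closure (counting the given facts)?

15

Round 1: rule 1 [quota_ok AND export_allowed AND role_viewer -> role_admin]; rule 4 [sso_linked -> token_valid]; rule 5 [sso_linked AND mfa_enrolled -> can_invite]. New: role_admin, token_valid, can_invite.
Round 2: rule 2 [can_invite -> can_publish]; rule 3 [can_invite AND role_editor AND role_admin -> elevated]. New: can_publish, elevated.
Round 3: rule 6 [elevated AND role_editor -> restricted_mode]. New: restricted_mode.
Closure: {break_glass, can_invite, can_publish, device_trusted, elevated, export_allowed, mfa_enrolled, quota_ok, restricted_mode, role_admin, role_editor, role_viewer, session_fresh, sso_linked, token_valid} — 15 facts.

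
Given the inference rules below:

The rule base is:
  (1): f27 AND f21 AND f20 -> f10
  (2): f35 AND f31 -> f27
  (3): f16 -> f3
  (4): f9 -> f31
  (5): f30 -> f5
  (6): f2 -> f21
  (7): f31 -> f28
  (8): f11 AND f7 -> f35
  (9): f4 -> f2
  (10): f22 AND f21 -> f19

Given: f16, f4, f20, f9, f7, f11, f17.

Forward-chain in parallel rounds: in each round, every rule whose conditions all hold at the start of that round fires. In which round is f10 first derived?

Round 1 — (3), (4), (8), (9), derive f3, f31, f35, f2.
Round 2 — (2), (6), (7), derive f27, f21, f28.
Round 3 — (1), derive f10.
f10 first appears in round 3.

3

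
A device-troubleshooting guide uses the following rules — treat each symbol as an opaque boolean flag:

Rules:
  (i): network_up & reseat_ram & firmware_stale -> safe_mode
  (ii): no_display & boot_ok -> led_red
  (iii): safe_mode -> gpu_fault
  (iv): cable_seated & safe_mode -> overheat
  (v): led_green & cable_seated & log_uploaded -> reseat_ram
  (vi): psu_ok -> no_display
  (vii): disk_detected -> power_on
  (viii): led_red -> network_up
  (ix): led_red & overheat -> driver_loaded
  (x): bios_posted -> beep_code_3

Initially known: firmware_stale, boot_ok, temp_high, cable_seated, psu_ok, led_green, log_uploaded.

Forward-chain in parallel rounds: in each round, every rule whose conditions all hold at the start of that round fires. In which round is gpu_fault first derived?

5

Round 1 — (v), (vi), derive reseat_ram, no_display.
Round 2 — (ii), derive led_red.
Round 3 — (viii), derive network_up.
Round 4 — (i), derive safe_mode.
Round 5 — (iii), (iv), derive gpu_fault, overheat.
gpu_fault first appears in round 5.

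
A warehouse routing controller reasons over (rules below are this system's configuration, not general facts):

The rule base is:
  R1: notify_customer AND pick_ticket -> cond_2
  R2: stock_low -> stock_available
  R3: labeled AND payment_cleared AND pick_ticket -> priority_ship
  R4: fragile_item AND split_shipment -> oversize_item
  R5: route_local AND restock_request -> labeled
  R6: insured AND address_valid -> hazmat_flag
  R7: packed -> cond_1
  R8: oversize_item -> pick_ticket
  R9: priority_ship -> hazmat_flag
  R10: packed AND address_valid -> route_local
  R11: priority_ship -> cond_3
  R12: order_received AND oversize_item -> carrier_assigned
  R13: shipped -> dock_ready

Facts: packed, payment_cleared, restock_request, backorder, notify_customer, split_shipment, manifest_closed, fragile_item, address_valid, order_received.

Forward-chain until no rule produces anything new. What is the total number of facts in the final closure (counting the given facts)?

20

Round 1: R4 [fragile_item AND split_shipment -> oversize_item]; R7 [packed -> cond_1]; R10 [packed AND address_valid -> route_local]. Adds oversize_item, cond_1, route_local.
Round 2: R5 [route_local AND restock_request -> labeled]; R8 [oversize_item -> pick_ticket]; R12 [order_received AND oversize_item -> carrier_assigned]. Adds labeled, pick_ticket, carrier_assigned.
Round 3: R1 [notify_customer AND pick_ticket -> cond_2]; R3 [labeled AND payment_cleared AND pick_ticket -> priority_ship]. Adds cond_2, priority_ship.
Round 4: R9 [priority_ship -> hazmat_flag]; R11 [priority_ship -> cond_3]. Adds hazmat_flag, cond_3.
Closure: {address_valid, backorder, carrier_assigned, cond_1, cond_2, cond_3, fragile_item, hazmat_flag, labeled, manifest_closed, notify_customer, order_received, oversize_item, packed, payment_cleared, pick_ticket, priority_ship, restock_request, route_local, split_shipment} — 20 facts.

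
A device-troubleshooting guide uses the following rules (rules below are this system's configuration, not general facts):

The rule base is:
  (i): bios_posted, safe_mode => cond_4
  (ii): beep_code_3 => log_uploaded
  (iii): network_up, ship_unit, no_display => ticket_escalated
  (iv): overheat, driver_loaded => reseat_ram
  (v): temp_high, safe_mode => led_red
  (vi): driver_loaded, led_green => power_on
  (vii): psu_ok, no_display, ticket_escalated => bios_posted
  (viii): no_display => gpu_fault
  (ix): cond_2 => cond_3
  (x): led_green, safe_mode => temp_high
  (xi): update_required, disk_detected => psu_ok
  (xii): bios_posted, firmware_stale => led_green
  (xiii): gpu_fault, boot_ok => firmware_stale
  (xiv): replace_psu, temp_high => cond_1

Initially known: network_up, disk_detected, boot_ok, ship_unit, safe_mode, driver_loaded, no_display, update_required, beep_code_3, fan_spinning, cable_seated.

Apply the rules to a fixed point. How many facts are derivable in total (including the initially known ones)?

Round 1 fires (ii), (iii), (viii), (xi), giving log_uploaded, ticket_escalated, gpu_fault, psu_ok.
Round 2 fires (vii), (xiii), giving bios_posted, firmware_stale.
Round 3 fires (i), (xii), giving cond_4, led_green.
Round 4 fires (vi), (x), giving power_on, temp_high.
Round 5 fires (v), giving led_red.
Closure: {beep_code_3, bios_posted, boot_ok, cable_seated, cond_4, disk_detected, driver_loaded, fan_spinning, firmware_stale, gpu_fault, led_green, led_red, log_uploaded, network_up, no_display, power_on, psu_ok, safe_mode, ship_unit, temp_high, ticket_escalated, update_required} — 22 facts.

22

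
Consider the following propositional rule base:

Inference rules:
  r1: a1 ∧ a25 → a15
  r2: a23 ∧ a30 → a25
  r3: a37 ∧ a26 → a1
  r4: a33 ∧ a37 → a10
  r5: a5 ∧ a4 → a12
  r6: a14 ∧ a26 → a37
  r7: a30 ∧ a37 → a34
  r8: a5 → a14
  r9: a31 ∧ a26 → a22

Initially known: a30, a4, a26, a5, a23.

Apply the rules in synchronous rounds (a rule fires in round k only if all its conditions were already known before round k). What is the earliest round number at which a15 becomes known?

4

Round 1 fires r2, r5, r8, giving a25, a12, a14.
Round 2 fires r6, giving a37.
Round 3 fires r3, r7, giving a1, a34.
Round 4 fires r1, giving a15.
a15 first appears in round 4.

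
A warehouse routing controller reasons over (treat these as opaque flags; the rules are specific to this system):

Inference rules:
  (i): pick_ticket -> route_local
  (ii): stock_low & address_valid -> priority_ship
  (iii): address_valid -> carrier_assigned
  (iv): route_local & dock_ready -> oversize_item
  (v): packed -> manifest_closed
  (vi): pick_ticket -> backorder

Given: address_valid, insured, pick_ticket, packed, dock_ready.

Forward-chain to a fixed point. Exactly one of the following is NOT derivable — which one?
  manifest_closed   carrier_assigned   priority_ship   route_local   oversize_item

priority_ship

Round 1 fires (i), (iii), (v), (vi), giving route_local, carrier_assigned, manifest_closed, backorder.
Round 2 fires (iv), giving oversize_item.
Derived: oversize_item (round 2), carrier_assigned (round 1), route_local (round 1), manifest_closed (round 1). priority_ship never appears in any round.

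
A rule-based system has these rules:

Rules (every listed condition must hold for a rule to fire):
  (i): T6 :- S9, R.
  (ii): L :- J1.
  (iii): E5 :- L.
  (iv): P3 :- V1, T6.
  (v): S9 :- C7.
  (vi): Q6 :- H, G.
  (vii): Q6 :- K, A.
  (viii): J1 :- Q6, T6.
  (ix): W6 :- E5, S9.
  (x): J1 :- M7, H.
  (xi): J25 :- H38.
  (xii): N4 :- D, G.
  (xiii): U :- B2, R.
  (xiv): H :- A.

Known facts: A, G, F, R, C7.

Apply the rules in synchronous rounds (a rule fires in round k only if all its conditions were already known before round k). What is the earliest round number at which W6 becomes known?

Round 1 fires (v), (xiv), giving S9, H.
Round 2 fires (i), (vi), giving T6, Q6.
Round 3 fires (viii), giving J1.
Round 4 fires (ii), giving L.
Round 5 fires (iii), giving E5.
Round 6 fires (ix), giving W6.
W6 first appears in round 6.

6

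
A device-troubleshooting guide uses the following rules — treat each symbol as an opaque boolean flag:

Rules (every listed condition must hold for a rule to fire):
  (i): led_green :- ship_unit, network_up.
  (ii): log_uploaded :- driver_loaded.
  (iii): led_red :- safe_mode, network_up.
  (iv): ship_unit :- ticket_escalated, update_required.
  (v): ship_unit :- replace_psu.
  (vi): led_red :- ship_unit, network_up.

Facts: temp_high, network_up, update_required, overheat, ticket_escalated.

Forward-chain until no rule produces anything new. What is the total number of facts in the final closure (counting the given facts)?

8

Round 1: (iv) [ship_unit :- ticket_escalated, update_required.]. New: ship_unit.
Round 2: (i) [led_green :- ship_unit, network_up.]; (vi) [led_red :- ship_unit, network_up.]. New: led_green, led_red.
Closure: {led_green, led_red, network_up, overheat, ship_unit, temp_high, ticket_escalated, update_required} — 8 facts.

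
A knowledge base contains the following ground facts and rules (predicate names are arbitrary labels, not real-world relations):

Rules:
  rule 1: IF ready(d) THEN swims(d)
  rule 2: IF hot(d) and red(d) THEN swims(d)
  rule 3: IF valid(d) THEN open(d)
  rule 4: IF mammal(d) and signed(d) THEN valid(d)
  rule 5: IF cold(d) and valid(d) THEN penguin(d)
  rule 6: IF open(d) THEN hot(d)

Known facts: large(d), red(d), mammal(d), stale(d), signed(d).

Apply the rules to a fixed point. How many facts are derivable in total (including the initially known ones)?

9

Round 1: rule 4 [IF mammal(d) and signed(d) THEN valid(d)]. New: valid(d).
Round 2: rule 3 [IF valid(d) THEN open(d)]. New: open(d).
Round 3: rule 6 [IF open(d) THEN hot(d)]. New: hot(d).
Round 4: rule 2 [IF hot(d) and red(d) THEN swims(d)]. New: swims(d).
Closure: {hot(d), large(d), mammal(d), open(d), red(d), signed(d), stale(d), swims(d), valid(d)} — 9 facts.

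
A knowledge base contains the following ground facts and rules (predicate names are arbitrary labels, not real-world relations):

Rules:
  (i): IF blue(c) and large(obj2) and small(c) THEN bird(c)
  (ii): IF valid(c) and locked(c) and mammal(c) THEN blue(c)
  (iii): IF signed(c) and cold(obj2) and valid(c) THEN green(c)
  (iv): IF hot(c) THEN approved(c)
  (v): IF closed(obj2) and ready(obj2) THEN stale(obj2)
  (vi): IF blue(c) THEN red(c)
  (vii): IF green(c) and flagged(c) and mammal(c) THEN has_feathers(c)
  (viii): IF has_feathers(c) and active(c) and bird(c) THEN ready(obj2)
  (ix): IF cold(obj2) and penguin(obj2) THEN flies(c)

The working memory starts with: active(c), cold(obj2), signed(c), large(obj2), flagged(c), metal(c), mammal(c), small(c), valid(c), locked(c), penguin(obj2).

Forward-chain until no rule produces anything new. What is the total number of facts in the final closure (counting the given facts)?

18

[1] (ii) [IF valid(c) and locked(c) and mammal(c) THEN blue(c)]; (iii) [IF signed(c) and cold(obj2) and valid(c) THEN green(c)]; (ix) [IF cold(obj2) and penguin(obj2) THEN flies(c)]. ⇒ new: blue(c), green(c), flies(c).
[2] (i) [IF blue(c) and large(obj2) and small(c) THEN bird(c)]; (vi) [IF blue(c) THEN red(c)]; (vii) [IF green(c) and flagged(c) and mammal(c) THEN has_feathers(c)]. ⇒ new: bird(c), red(c), has_feathers(c).
[3] (viii) [IF has_feathers(c) and active(c) and bird(c) THEN ready(obj2)]. ⇒ new: ready(obj2).
Closure: {active(c), bird(c), blue(c), cold(obj2), flagged(c), flies(c), green(c), has_feathers(c), large(obj2), locked(c), mammal(c), metal(c), penguin(obj2), ready(obj2), red(c), signed(c), small(c), valid(c)} — 18 facts.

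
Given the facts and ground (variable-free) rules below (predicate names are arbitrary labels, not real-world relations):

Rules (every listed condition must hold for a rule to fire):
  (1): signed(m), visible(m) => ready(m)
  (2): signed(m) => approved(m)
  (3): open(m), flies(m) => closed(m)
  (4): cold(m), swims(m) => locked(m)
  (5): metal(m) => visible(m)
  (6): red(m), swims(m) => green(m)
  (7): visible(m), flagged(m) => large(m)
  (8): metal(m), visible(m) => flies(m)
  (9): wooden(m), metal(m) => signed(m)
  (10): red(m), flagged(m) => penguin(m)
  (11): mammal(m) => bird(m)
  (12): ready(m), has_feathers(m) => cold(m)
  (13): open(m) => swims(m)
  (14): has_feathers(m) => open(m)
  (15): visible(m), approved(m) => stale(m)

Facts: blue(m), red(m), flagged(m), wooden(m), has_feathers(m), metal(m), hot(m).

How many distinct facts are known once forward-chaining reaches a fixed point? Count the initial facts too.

21

Round 1: (5) [metal(m) => visible(m)]; (9) [wooden(m), metal(m) => signed(m)]; (10) [red(m), flagged(m) => penguin(m)]; (14) [has_feathers(m) => open(m)]. New: visible(m), signed(m), penguin(m), open(m).
Round 2: (1) [signed(m), visible(m) => ready(m)]; (2) [signed(m) => approved(m)]; (7) [visible(m), flagged(m) => large(m)]; (8) [metal(m), visible(m) => flies(m)]; (13) [open(m) => swims(m)]. New: ready(m), approved(m), large(m), flies(m), swims(m).
Round 3: (3) [open(m), flies(m) => closed(m)]; (6) [red(m), swims(m) => green(m)]; (12) [ready(m), has_feathers(m) => cold(m)]; (15) [visible(m), approved(m) => stale(m)]. New: closed(m), green(m), cold(m), stale(m).
Round 4: (4) [cold(m), swims(m) => locked(m)]. New: locked(m).
Closure: {approved(m), blue(m), closed(m), cold(m), flagged(m), flies(m), green(m), has_feathers(m), hot(m), large(m), locked(m), metal(m), open(m), penguin(m), ready(m), red(m), signed(m), stale(m), swims(m), visible(m), wooden(m)} — 21 facts.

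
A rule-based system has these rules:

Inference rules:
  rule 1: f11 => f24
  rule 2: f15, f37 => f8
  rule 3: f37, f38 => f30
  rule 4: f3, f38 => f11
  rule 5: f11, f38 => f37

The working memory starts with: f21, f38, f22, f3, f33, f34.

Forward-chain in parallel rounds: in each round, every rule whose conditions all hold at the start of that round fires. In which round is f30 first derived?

3

Round 1 — rule 4, derive f11.
Round 2 — rule 1, rule 5, derive f24, f37.
Round 3 — rule 3, derive f30.
f30 first appears in round 3.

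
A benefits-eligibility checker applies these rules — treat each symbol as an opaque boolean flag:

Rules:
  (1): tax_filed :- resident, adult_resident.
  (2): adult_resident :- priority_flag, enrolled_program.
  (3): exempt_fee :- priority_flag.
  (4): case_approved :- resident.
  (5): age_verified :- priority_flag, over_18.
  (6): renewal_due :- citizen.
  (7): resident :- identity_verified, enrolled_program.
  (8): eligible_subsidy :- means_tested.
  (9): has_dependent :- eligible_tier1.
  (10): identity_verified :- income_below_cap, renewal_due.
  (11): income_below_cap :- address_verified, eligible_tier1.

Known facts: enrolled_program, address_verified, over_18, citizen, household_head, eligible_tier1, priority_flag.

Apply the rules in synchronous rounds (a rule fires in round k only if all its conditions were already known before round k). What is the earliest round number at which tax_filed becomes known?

4

Round 1 fires (2), (3), (5), (6), (9), (11), giving adult_resident, exempt_fee, age_verified, renewal_due, has_dependent, income_below_cap.
Round 2 fires (10), giving identity_verified.
Round 3 fires (7), giving resident.
Round 4 fires (1), (4), giving tax_filed, case_approved.
tax_filed first appears in round 4.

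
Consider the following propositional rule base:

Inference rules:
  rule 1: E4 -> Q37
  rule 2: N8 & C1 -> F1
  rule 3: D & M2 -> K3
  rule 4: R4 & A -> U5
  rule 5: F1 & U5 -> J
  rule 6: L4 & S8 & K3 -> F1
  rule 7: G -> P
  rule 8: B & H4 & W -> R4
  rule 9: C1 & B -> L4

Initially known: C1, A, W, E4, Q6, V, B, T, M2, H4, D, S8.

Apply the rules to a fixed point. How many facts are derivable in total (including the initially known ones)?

19

Round 1: rule 1 [E4 -> Q37]; rule 3 [D & M2 -> K3]; rule 8 [B & H4 & W -> R4]; rule 9 [C1 & B -> L4]. Adds Q37, K3, R4, L4.
Round 2: rule 4 [R4 & A -> U5]; rule 6 [L4 & S8 & K3 -> F1]. Adds U5, F1.
Round 3: rule 5 [F1 & U5 -> J]. Adds J.
Closure: {A, B, C1, D, E4, F1, H4, J, K3, L4, M2, Q37, Q6, R4, S8, T, U5, V, W} — 19 facts.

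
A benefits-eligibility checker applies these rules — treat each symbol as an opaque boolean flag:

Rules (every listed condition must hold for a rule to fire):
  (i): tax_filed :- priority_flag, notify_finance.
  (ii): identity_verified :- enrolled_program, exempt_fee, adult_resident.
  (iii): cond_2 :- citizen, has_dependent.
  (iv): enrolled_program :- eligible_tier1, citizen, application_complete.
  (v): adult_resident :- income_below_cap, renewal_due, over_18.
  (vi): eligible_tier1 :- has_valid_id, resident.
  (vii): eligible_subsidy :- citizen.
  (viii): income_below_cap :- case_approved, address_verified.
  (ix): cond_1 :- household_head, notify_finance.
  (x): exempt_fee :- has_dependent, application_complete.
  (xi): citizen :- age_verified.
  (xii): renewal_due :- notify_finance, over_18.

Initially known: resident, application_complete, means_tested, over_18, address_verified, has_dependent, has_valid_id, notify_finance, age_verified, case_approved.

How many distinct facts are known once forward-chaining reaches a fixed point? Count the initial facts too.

Round 1 fires (vi), (viii), (x), (xi), (xii), giving eligible_tier1, income_below_cap, exempt_fee, citizen, renewal_due.
Round 2 fires (iii), (iv), (v), (vii), giving cond_2, enrolled_program, adult_resident, eligible_subsidy.
Round 3 fires (ii), giving identity_verified.
Closure: {address_verified, adult_resident, age_verified, application_complete, case_approved, citizen, cond_2, eligible_subsidy, eligible_tier1, enrolled_program, exempt_fee, has_dependent, has_valid_id, identity_verified, income_below_cap, means_tested, notify_finance, over_18, renewal_due, resident} — 20 facts.

20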